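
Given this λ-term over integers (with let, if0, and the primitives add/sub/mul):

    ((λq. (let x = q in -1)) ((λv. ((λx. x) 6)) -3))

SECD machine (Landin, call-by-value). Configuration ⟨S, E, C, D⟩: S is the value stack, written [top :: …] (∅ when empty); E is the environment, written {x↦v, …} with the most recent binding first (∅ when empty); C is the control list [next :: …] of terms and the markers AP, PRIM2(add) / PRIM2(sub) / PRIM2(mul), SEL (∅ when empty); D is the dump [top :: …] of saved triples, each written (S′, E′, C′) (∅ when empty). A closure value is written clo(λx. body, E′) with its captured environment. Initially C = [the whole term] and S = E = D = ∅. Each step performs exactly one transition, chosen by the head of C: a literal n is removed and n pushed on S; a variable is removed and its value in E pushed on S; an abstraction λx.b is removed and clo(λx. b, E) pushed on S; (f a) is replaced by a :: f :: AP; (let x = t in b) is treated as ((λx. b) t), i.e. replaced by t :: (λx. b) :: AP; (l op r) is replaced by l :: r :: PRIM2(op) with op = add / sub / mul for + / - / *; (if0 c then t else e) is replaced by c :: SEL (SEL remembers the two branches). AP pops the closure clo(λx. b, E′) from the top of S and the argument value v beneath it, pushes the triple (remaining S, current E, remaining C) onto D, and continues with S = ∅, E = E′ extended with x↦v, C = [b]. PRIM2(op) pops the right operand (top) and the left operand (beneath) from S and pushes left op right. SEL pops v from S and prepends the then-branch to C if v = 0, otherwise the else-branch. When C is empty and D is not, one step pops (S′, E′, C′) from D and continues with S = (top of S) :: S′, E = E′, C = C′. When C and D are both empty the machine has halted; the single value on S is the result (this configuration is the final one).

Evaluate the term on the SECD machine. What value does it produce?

0. [S=∅ | E=∅ | C=[((λq. (let x = q in -1)) ((λv. ((λx. x) 6)) -3))] | D=∅]
1. [S=∅ | E=∅ | C=[((λv. ((λx. x) 6)) -3) :: (λq. (let x = q in -1)) :: AP] | D=∅]
2. [S=∅ | E=∅ | C=[-3 :: (λv. ((λx. x) 6)) :: AP :: (λq. (let x = q in -1)) :: AP] | D=∅]
3. [S=[-3] | E=∅ | C=[(λv. ((λx. x) 6)) :: AP :: (λq. (let x = q in -1)) :: AP] | D=∅]
4. [S=[clo(λv. ((λx. x) 6), ∅) :: -3] | E=∅ | C=[AP :: (λq. (let x = q in -1)) :: AP] | D=∅]
5. [S=∅ | E={v↦-3} | C=[((λx. x) 6)] | D=[(∅, ∅, [(λq. (let x = q in -1)) :: AP])]]
6. [S=∅ | E={v↦-3} | C=[6 :: (λx. x) :: AP] | D=[(∅, ∅, [(λq. (let x = q in -1)) :: AP])]]
7. [S=[6] | E={v↦-3} | C=[(λx. x) :: AP] | D=[(∅, ∅, [(λq. (let x = q in -1)) :: AP])]]
8. [S=[clo(λx. x, {v↦-3}) :: 6] | E={v↦-3} | C=[AP] | D=[(∅, ∅, [(λq. (let x = q in -1)) :: AP])]]
9. [S=∅ | E={x↦6, v↦-3} | C=[x] | D=[(∅, {v↦-3}, ∅) :: (∅, ∅, [(λq. (let x = q in -1)) :: AP])]]
10. [S=[6] | E={x↦6, v↦-3} | C=∅ | D=[(∅, {v↦-3}, ∅) :: (∅, ∅, [(λq. (let x = q in -1)) :: AP])]]
11. [S=[6] | E={v↦-3} | C=∅ | D=[(∅, ∅, [(λq. (let x = q in -1)) :: AP])]]
12. [S=[6] | E=∅ | C=[(λq. (let x = q in -1)) :: AP] | D=∅]
13. [S=[clo(λq. (let x = q in -1), ∅) :: 6] | E=∅ | C=[AP] | D=∅]
14. [S=∅ | E={q↦6} | C=[(let x = q in -1)] | D=[(∅, ∅, ∅)]]
15. [S=∅ | E={q↦6} | C=[q :: (λx. -1) :: AP] | D=[(∅, ∅, ∅)]]
16. [S=[6] | E={q↦6} | C=[(λx. -1) :: AP] | D=[(∅, ∅, ∅)]]
17. [S=[clo(λx. -1, {q↦6}) :: 6] | E={q↦6} | C=[AP] | D=[(∅, ∅, ∅)]]
18. [S=∅ | E={x↦6, q↦6} | C=[-1] | D=[(∅, {q↦6}, ∅) :: (∅, ∅, ∅)]]
19. [S=[-1] | E={x↦6, q↦6} | C=∅ | D=[(∅, {q↦6}, ∅) :: (∅, ∅, ∅)]]
20. [S=[-1] | E={q↦6} | C=∅ | D=[(∅, ∅, ∅)]]
21. [S=[-1] | E=∅ | C=∅ | D=∅]
→ final value -1

Answer: -1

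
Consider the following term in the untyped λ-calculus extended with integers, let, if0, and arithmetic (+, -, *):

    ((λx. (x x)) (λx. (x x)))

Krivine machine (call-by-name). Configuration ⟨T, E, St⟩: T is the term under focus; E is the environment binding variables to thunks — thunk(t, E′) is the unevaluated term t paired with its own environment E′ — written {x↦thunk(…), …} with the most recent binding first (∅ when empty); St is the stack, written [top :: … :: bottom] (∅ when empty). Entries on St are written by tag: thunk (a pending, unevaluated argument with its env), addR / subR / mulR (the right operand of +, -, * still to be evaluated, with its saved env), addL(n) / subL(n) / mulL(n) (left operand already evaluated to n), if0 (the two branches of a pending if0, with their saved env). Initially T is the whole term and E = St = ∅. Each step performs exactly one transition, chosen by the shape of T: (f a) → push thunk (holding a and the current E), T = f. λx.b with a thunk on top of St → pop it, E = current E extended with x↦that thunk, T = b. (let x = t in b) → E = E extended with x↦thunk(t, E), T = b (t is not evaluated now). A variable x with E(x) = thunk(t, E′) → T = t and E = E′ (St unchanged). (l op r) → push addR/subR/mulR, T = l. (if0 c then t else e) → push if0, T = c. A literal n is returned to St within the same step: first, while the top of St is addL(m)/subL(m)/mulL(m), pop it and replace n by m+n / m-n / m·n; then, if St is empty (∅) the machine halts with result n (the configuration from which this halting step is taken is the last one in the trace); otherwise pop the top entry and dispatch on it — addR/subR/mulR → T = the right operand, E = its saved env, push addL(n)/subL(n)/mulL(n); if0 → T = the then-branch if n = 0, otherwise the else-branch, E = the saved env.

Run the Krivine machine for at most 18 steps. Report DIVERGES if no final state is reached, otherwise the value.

[0] <T=((λx. (x x)) (λx. (x x))), E=∅, St=∅>
[1] <T=(λx. (x x)), E=∅, St=[thunk]>
[2] <T=(x x), E={x↦thunk((λx. (x x)), ∅)}, St=∅>
[3] <T=x, E={x↦thunk((λx. (x x)), ∅)}, St=[thunk]>
[4] <T=(λx. (x x)), E=∅, St=[thunk]>
[5] <T=(x x), E={x↦thunk(x, {x↦thunk((λx. (x x)), ∅)})}, St=∅>
[6] <T=x, E={x↦thunk(x, {x↦thunk((λx. (x x)), ∅)})}, St=[thunk]>
[7] <T=x, E={x↦thunk((λx. (x x)), ∅)}, St=[thunk]>
[8] <T=(λx. (x x)), E=∅, St=[thunk]>
[9] <T=(x x), E={x↦thunk(x, {x↦thunk(x, {x↦thunk((λx. (x x)), ∅)})})}, St=∅>
[10] <T=x, E={x↦thunk(x, {x↦thunk(x, {x↦thunk((λx. (x x)), ∅)})})}, St=[thunk]>
[11] <T=x, E={x↦thunk(x, {x↦thunk((λx. (x x)), ∅)})}, St=[thunk]>
[12] <T=x, E={x↦thunk((λx. (x x)), ∅)}, St=[thunk]>
[13] <T=(λx. (x x)), E=∅, St=[thunk]>
[14] <T=(x x), E={x↦thunk(x, {x↦thunk(x, {x↦thunk(x, {x↦thunk((λx. (x x)), ∅)})})})}, St=∅>
[15] <T=x, E={x↦thunk(x, {x↦thunk(x, {x↦thunk(x, {x↦thunk((λx. (x x)), ∅)})})})}, St=[thunk]>
[16] <T=x, E={x↦thunk(x, {x↦thunk(x, {x↦thunk((λx. (x x)), ∅)})})}, St=[thunk]>
[17] <T=x, E={x↦thunk(x, {x↦thunk((λx. (x x)), ∅)})}, St=[thunk]>
[18] <T=x, E={x↦thunk((λx. (x x)), ∅)}, St=[thunk]>
→ 18 transitions taken and the configuration is still not final: no result within 18 steps

Answer: DIVERGES (no final state within 18 steps)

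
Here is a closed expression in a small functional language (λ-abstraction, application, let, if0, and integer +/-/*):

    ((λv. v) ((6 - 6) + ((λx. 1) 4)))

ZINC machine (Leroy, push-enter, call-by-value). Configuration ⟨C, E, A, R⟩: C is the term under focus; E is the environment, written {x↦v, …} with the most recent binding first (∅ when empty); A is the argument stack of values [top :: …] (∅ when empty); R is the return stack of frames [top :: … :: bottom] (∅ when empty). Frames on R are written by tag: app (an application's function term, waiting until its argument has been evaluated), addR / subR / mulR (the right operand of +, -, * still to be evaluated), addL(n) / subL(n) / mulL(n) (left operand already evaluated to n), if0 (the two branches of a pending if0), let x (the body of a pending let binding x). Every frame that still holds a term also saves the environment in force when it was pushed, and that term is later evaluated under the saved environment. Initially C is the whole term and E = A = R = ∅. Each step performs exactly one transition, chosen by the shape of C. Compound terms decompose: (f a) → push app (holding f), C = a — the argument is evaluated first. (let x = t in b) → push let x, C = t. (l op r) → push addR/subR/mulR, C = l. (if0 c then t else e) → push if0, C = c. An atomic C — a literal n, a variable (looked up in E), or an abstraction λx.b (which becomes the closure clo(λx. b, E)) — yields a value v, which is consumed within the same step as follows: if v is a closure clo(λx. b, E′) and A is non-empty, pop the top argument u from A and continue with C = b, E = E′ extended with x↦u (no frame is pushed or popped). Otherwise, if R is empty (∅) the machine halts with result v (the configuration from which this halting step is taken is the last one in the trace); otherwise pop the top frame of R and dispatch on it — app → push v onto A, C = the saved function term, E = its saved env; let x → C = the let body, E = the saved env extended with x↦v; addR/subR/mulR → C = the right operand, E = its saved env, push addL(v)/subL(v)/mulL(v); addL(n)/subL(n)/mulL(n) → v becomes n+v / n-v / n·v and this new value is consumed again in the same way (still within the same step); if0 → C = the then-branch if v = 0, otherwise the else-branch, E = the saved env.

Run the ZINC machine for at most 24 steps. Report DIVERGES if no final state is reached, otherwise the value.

Answer: 1

Derivation:
0. <C=((λv. v) ((6 - 6) + ((λx. 1) 4))), E=∅, A=∅, R=∅>
1. <C=((6 - 6) + ((λx. 1) 4)), E=∅, A=∅, R=[app]>
2. <C=(6 - 6), E=∅, A=∅, R=[addR :: app]>
3. <C=6, E=∅, A=∅, R=[subR :: addR :: app]>
4. <C=6, E=∅, A=∅, R=[subL(6) :: addR :: app]>
5. <C=((λx. 1) 4), E=∅, A=∅, R=[addL(0) :: app]>
6. <C=4, E=∅, A=∅, R=[app :: addL(0) :: app]>
7. <C=(λx. 1), E=∅, A=[4], R=[addL(0) :: app]>
8. <C=1, E={x↦4}, A=∅, R=[addL(0) :: app]>
9. <C=(λv. v), E=∅, A=[1], R=∅>
10. <C=v, E={v↦1}, A=∅, R=∅>
→ final value 1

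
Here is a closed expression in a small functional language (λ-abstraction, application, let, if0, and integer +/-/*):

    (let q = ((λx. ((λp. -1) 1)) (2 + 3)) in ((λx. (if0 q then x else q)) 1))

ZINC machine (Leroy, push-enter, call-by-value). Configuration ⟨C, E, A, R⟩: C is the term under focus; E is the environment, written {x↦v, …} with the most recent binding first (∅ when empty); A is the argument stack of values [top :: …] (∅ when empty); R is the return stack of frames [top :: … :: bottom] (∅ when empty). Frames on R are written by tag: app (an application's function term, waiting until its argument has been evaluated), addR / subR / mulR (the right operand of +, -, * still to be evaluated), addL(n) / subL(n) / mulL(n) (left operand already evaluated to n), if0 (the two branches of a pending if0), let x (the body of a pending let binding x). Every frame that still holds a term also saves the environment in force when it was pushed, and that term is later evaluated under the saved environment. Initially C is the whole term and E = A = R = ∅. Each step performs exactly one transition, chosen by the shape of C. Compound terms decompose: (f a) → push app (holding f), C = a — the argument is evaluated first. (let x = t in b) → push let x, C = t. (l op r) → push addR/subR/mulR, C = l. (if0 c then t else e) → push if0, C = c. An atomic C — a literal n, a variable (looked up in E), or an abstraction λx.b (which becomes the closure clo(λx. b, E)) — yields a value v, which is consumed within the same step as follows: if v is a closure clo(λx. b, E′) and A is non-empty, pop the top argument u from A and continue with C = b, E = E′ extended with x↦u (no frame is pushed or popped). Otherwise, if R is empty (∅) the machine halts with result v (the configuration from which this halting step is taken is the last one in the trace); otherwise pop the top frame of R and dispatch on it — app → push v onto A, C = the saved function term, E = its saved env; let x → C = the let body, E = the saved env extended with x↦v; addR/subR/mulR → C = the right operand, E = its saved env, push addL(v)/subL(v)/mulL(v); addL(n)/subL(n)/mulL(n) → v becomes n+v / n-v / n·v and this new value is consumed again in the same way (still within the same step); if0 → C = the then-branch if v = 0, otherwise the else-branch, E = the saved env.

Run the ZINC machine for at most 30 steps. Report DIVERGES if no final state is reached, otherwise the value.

Answer: -1

Execution trace:
0. ⟨C=(let q = ((λx. ((λp. -1) 1)) (2 + 3)) in ((λx. (if0 q then x else q)) 1)); E=∅; A=∅; R=∅⟩
1. ⟨C=((λx. ((λp. -1) 1)) (2 + 3)); E=∅; A=∅; R=[let q]⟩
2. ⟨C=(2 + 3); E=∅; A=∅; R=[app :: let q]⟩
3. ⟨C=2; E=∅; A=∅; R=[addR :: app :: let q]⟩
4. ⟨C=3; E=∅; A=∅; R=[addL(2) :: app :: let q]⟩
5. ⟨C=(λx. ((λp. -1) 1)); E=∅; A=[5]; R=[let q]⟩
6. ⟨C=((λp. -1) 1); E={x↦5}; A=∅; R=[let q]⟩
7. ⟨C=1; E={x↦5}; A=∅; R=[app :: let q]⟩
8. ⟨C=(λp. -1); E={x↦5}; A=[1]; R=[let q]⟩
9. ⟨C=-1; E={p↦1, x↦5}; A=∅; R=[let q]⟩
10. ⟨C=((λx. (if0 q then x else q)) 1); E={q↦-1}; A=∅; R=∅⟩
11. ⟨C=1; E={q↦-1}; A=∅; R=[app]⟩
12. ⟨C=(λx. (if0 q then x else q)); E={q↦-1}; A=[1]; R=∅⟩
13. ⟨C=(if0 q then x else q); E={x↦1, q↦-1}; A=∅; R=∅⟩
14. ⟨C=q; E={x↦1, q↦-1}; A=∅; R=[if0]⟩
15. ⟨C=q; E={x↦1, q↦-1}; A=∅; R=∅⟩
→ final value -1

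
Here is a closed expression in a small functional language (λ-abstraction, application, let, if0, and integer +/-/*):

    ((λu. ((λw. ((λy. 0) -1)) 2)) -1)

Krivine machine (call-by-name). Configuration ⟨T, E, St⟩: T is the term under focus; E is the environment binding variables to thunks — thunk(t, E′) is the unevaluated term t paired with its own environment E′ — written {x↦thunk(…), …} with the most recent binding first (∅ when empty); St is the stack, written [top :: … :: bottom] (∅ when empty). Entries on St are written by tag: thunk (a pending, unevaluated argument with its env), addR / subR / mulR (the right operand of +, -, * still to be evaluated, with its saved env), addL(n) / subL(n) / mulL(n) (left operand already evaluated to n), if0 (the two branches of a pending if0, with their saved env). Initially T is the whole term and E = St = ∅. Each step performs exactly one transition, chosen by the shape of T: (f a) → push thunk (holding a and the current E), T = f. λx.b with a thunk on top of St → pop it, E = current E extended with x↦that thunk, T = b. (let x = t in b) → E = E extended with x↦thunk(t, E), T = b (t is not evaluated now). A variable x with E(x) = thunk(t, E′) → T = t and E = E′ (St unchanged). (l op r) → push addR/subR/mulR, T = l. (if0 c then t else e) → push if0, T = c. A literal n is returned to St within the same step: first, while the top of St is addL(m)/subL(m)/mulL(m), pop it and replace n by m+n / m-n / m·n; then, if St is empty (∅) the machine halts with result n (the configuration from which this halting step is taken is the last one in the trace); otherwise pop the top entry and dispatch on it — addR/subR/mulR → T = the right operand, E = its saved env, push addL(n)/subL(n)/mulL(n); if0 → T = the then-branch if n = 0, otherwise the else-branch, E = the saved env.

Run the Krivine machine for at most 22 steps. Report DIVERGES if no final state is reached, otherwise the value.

[0] ⟨T=((λu. ((λw. ((λy. 0) -1)) 2)) -1); E=∅; St=∅⟩
[1] ⟨T=(λu. ((λw. ((λy. 0) -1)) 2)); E=∅; St=[thunk]⟩
[2] ⟨T=((λw. ((λy. 0) -1)) 2); E={u↦thunk(-1, ∅)}; St=∅⟩
[3] ⟨T=(λw. ((λy. 0) -1)); E={u↦thunk(-1, ∅)}; St=[thunk]⟩
[4] ⟨T=((λy. 0) -1); E={w↦thunk(2, {u↦thunk(-1, ∅)}), u↦thunk(-1, ∅)}; St=∅⟩
[5] ⟨T=(λy. 0); E={w↦thunk(2, {u↦thunk(-1, ∅)}), u↦thunk(-1, ∅)}; St=[thunk]⟩
[6] ⟨T=0; E={y↦thunk(-1, {w↦thunk(2, {u↦thunk(-1, ∅)}), u↦thunk(-1, ∅)}), w↦thunk(2, {u↦thunk(-1, ∅)}), u↦thunk(-1, ∅)}; St=∅⟩
→ final value 0

Answer: 0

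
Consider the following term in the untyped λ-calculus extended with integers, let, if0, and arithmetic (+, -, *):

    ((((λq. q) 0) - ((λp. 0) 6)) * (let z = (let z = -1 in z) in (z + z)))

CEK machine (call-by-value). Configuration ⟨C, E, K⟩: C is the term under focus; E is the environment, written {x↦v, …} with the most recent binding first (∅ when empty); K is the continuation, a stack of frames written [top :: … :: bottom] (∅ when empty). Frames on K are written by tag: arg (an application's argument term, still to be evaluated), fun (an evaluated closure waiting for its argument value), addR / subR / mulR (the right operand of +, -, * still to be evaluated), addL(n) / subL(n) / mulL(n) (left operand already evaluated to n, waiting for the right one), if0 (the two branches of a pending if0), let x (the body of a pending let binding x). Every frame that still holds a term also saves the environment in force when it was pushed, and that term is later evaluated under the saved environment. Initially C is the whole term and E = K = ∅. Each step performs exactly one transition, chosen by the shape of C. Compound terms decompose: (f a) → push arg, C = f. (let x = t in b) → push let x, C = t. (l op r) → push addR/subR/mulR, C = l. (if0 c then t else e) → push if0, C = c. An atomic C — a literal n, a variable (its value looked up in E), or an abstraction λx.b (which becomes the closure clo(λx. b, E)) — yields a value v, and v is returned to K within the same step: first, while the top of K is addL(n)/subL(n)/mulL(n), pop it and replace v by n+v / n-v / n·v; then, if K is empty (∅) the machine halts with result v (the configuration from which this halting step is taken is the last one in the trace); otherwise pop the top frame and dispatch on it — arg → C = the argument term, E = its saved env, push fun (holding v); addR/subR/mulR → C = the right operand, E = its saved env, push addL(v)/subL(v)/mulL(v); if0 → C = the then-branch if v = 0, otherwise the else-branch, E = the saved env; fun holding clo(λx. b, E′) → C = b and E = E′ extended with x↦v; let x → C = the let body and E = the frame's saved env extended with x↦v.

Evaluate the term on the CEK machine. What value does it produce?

0. ⟨C=((((λq. q) 0) - ((λp. 0) 6)) * (let z = (let z = -1 in z) in (z + z))); E=∅; K=∅⟩
1. ⟨C=(((λq. q) 0) - ((λp. 0) 6)); E=∅; K=[mulR]⟩
2. ⟨C=((λq. q) 0); E=∅; K=[subR :: mulR]⟩
3. ⟨C=(λq. q); E=∅; K=[arg :: subR :: mulR]⟩
4. ⟨C=0; E=∅; K=[fun :: subR :: mulR]⟩
5. ⟨C=q; E={q↦0}; K=[subR :: mulR]⟩
6. ⟨C=((λp. 0) 6); E=∅; K=[subL(0) :: mulR]⟩
7. ⟨C=(λp. 0); E=∅; K=[arg :: subL(0) :: mulR]⟩
8. ⟨C=6; E=∅; K=[fun :: subL(0) :: mulR]⟩
9. ⟨C=0; E={p↦6}; K=[subL(0) :: mulR]⟩
10. ⟨C=(let z = (let z = -1 in z) in (z + z)); E=∅; K=[mulL(0)]⟩
11. ⟨C=(let z = -1 in z); E=∅; K=[let z :: mulL(0)]⟩
12. ⟨C=-1; E=∅; K=[let z :: let z :: mulL(0)]⟩
13. ⟨C=z; E={z↦-1}; K=[let z :: mulL(0)]⟩
14. ⟨C=(z + z); E={z↦-1}; K=[mulL(0)]⟩
15. ⟨C=z; E={z↦-1}; K=[addR :: mulL(0)]⟩
16. ⟨C=z; E={z↦-1}; K=[addL(-1) :: mulL(0)]⟩
→ final value 0

Answer: 0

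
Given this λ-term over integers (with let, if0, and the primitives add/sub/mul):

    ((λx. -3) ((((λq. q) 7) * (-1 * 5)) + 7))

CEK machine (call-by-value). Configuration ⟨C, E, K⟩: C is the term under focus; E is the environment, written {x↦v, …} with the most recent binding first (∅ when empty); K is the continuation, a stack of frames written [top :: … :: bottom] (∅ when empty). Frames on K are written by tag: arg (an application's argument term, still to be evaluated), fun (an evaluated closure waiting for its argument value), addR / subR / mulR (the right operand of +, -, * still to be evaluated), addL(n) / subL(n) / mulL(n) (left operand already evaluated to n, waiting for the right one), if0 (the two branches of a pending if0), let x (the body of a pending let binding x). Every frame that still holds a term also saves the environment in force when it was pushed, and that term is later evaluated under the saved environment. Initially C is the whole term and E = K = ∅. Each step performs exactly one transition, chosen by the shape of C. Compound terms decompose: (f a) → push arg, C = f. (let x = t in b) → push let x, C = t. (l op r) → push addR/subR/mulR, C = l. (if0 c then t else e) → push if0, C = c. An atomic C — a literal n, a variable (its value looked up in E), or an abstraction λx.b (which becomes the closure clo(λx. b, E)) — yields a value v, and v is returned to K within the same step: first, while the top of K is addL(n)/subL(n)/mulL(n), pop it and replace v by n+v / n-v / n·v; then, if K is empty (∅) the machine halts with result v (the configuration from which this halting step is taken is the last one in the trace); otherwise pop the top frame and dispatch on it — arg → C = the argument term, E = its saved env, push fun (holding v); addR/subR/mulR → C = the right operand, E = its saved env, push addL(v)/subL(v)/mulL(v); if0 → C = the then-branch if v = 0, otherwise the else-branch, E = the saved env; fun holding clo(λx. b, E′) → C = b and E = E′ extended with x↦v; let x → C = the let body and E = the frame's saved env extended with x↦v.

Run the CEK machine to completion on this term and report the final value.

t=0: ⟨C=((λx. -3) ((((λq. q) 7) * (-1 * 5)) + 7)); E=∅; K=∅⟩
t=1: ⟨C=(λx. -3); E=∅; K=[arg]⟩
t=2: ⟨C=((((λq. q) 7) * (-1 * 5)) + 7); E=∅; K=[fun]⟩
t=3: ⟨C=(((λq. q) 7) * (-1 * 5)); E=∅; K=[addR :: fun]⟩
t=4: ⟨C=((λq. q) 7); E=∅; K=[mulR :: addR :: fun]⟩
t=5: ⟨C=(λq. q); E=∅; K=[arg :: mulR :: addR :: fun]⟩
t=6: ⟨C=7; E=∅; K=[fun :: mulR :: addR :: fun]⟩
t=7: ⟨C=q; E={q↦7}; K=[mulR :: addR :: fun]⟩
t=8: ⟨C=(-1 * 5); E=∅; K=[mulL(7) :: addR :: fun]⟩
t=9: ⟨C=-1; E=∅; K=[mulR :: mulL(7) :: addR :: fun]⟩
t=10: ⟨C=5; E=∅; K=[mulL(-1) :: mulL(7) :: addR :: fun]⟩
t=11: ⟨C=7; E=∅; K=[addL(-35) :: fun]⟩
t=12: ⟨C=-3; E={x↦-28}; K=∅⟩
→ final value -3

Answer: -3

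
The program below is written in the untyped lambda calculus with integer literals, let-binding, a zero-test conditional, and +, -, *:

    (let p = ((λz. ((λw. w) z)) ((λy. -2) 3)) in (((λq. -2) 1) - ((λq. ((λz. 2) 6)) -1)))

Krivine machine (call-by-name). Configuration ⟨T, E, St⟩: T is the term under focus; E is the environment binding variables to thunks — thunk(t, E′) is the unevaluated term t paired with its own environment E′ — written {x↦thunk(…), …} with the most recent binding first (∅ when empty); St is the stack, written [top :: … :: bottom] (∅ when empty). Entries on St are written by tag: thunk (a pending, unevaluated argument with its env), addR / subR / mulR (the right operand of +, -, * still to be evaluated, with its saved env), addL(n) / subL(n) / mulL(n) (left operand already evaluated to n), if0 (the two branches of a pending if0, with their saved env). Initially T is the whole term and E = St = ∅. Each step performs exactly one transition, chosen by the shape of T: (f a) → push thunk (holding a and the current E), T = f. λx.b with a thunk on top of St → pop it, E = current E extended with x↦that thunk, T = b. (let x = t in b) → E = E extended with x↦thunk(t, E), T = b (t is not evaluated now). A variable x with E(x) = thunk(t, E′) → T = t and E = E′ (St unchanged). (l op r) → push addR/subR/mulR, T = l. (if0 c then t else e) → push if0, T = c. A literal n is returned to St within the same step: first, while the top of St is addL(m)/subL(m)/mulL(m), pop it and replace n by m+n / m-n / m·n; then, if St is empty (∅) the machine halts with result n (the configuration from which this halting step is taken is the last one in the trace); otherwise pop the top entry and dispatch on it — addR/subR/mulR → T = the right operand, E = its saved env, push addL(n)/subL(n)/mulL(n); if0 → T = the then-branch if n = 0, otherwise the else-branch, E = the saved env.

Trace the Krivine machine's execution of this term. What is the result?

Answer: -4

Machine steps:
0. <T=(let p = ((λz. ((λw. w) z)) ((λy. -2) 3)) in (((λq. -2) 1) - ((λq. ((λz. 2) 6)) -1))), E=∅, St=∅>
1. <T=(((λq. -2) 1) - ((λq. ((λz. 2) 6)) -1)), E={p↦thunk(((λz. ((λw. w) z)) ((λy. -2) 3)), ∅)}, St=∅>
2. <T=((λq. -2) 1), E={p↦thunk(((λz. ((λw. w) z)) ((λy. -2) 3)), ∅)}, St=[subR]>
3. <T=(λq. -2), E={p↦thunk(((λz. ((λw. w) z)) ((λy. -2) 3)), ∅)}, St=[thunk :: subR]>
4. <T=-2, E={q↦thunk(1, {p↦thunk(((λz. ((λw. w) z)) ((λy. -2) 3)), ∅)}), p↦thunk(((λz. ((λw. w) z)) ((λy. -2) 3)), ∅)}, St=[subR]>
5. <T=((λq. ((λz. 2) 6)) -1), E={p↦thunk(((λz. ((λw. w) z)) ((λy. -2) 3)), ∅)}, St=[subL(-2)]>
6. <T=(λq. ((λz. 2) 6)), E={p↦thunk(((λz. ((λw. w) z)) ((λy. -2) 3)), ∅)}, St=[thunk :: subL(-2)]>
7. <T=((λz. 2) 6), E={q↦thunk(-1, {p↦thunk(((λz. ((λw. w) z)) ((λy. -2) 3)), ∅)}), p↦thunk(((λz. ((λw. w) z)) ((λy. -2) 3)), ∅)}, St=[subL(-2)]>
8. <T=(λz. 2), E={q↦thunk(-1, {p↦thunk(((λz. ((λw. w) z)) ((λy. -2) 3)), ∅)}), p↦thunk(((λz. ((λw. w) z)) ((λy. -2) 3)), ∅)}, St=[thunk :: subL(-2)]>
9. <T=2, E={z↦thunk(6, {q↦thunk(-1, {p↦thunk(((λz. ((λw. w) z)) ((λy. -2) 3)), ∅)}), p↦thunk(((λz. ((λw. w) z)) ((λy. -2) 3)), ∅)}), q↦thunk(-1, {p↦thunk(((λz. ((λw. w) z)) ((λy. -2) 3)), ∅)}), p↦thunk(((λz. ((λw. w) z)) ((λy. -2) 3)), ∅)}, St=[subL(-2)]>
→ final value -4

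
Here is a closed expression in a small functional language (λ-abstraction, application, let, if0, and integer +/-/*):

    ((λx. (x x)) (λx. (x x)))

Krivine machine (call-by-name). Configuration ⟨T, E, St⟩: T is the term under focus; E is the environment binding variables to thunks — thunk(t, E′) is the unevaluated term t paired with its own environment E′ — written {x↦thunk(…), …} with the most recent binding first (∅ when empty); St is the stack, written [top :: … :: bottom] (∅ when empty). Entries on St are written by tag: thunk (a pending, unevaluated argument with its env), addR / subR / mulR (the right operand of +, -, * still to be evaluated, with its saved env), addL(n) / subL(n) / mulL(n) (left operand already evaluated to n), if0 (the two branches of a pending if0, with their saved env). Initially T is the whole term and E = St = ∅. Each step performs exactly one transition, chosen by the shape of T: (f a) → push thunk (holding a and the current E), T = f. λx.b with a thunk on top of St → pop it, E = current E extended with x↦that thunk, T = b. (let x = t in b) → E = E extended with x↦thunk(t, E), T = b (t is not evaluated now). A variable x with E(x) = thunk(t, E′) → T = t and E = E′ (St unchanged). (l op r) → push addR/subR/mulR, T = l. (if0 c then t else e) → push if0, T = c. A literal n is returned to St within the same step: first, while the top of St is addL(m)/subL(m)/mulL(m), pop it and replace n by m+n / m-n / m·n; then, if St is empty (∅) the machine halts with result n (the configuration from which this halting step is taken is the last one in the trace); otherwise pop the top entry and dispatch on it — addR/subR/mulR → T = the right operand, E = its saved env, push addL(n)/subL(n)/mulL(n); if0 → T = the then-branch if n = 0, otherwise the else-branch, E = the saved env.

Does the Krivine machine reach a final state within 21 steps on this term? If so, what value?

Answer: DIVERGES (no final state within 21 steps)

Machine steps:
[0] ⟨T=((λx. (x x)) (λx. (x x))); E=∅; St=∅⟩
[1] ⟨T=(λx. (x x)); E=∅; St=[thunk]⟩
[2] ⟨T=(x x); E={x↦thunk((λx. (x x)), ∅)}; St=∅⟩
[3] ⟨T=x; E={x↦thunk((λx. (x x)), ∅)}; St=[thunk]⟩
[4] ⟨T=(λx. (x x)); E=∅; St=[thunk]⟩
[5] ⟨T=(x x); E={x↦thunk(x, {x↦thunk((λx. (x x)), ∅)})}; St=∅⟩
[6] ⟨T=x; E={x↦thunk(x, {x↦thunk((λx. (x x)), ∅)})}; St=[thunk]⟩
[7] ⟨T=x; E={x↦thunk((λx. (x x)), ∅)}; St=[thunk]⟩
[8] ⟨T=(λx. (x x)); E=∅; St=[thunk]⟩
[9] ⟨T=(x x); E={x↦thunk(x, {x↦thunk(x, {x↦thunk((λx. (x x)), ∅)})})}; St=∅⟩
[10] ⟨T=x; E={x↦thunk(x, {x↦thunk(x, {x↦thunk((λx. (x x)), ∅)})})}; St=[thunk]⟩
[11] ⟨T=x; E={x↦thunk(x, {x↦thunk((λx. (x x)), ∅)})}; St=[thunk]⟩
[12] ⟨T=x; E={x↦thunk((λx. (x x)), ∅)}; St=[thunk]⟩
[13] ⟨T=(λx. (x x)); E=∅; St=[thunk]⟩
[14] ⟨T=(x x); E={x↦thunk(x, {x↦thunk(x, {x↦thunk(x, {x↦thunk((λx. (x x)), ∅)})})})}; St=∅⟩
[15] ⟨T=x; E={x↦thunk(x, {x↦thunk(x, {x↦thunk(x, {x↦thunk((λx. (x x)), ∅)})})})}; St=[thunk]⟩
[16] ⟨T=x; E={x↦thunk(x, {x↦thunk(x, {x↦thunk((λx. (x x)), ∅)})})}; St=[thunk]⟩
[17] ⟨T=x; E={x↦thunk(x, {x↦thunk((λx. (x x)), ∅)})}; St=[thunk]⟩
[18] ⟨T=x; E={x↦thunk((λx. (x x)), ∅)}; St=[thunk]⟩
[19] ⟨T=(λx. (x x)); E=∅; St=[thunk]⟩
[20] ⟨T=(x x); E={x↦thunk(x, {x↦thunk(x, {x↦thunk(x, {x↦thunk(x, {x↦thunk((λx. (x x)), ∅)})})})})}; St=∅⟩
[21] ⟨T=x; E={x↦thunk(x, {x↦thunk(x, {x↦thunk(x, {x↦thunk(x, {x↦thunk((λx. (x x)), ∅)})})})})}; St=[thunk]⟩
→ 21 transitions taken and the configuration is still not final: no result within 21 steps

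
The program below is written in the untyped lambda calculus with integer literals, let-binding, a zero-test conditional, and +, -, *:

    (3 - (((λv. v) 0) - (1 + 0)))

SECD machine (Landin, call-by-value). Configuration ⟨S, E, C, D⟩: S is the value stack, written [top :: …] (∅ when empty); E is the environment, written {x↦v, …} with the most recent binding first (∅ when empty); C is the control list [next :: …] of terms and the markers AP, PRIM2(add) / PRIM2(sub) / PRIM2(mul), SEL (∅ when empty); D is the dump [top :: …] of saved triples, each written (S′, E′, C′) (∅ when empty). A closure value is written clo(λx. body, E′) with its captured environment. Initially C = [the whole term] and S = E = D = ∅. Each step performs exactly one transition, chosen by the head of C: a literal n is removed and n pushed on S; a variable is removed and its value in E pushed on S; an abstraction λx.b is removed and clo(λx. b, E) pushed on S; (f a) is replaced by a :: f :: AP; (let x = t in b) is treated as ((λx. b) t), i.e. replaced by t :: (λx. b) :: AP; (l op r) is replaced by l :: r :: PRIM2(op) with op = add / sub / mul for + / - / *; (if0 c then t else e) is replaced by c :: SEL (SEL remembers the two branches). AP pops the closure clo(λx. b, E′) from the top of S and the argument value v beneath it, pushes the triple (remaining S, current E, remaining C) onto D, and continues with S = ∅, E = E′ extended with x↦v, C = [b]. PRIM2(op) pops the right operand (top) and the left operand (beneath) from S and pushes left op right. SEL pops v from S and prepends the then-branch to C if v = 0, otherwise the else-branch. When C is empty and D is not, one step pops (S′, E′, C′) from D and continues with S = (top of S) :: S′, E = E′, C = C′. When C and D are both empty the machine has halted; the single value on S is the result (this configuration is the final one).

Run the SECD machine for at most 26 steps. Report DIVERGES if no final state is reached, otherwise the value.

t=0: [S=∅ | E=∅ | C=[(3 - (((λv. v) 0) - (1 + 0)))] | D=∅]
t=1: [S=∅ | E=∅ | C=[3 :: (((λv. v) 0) - (1 + 0)) :: PRIM2(sub)] | D=∅]
t=2: [S=[3] | E=∅ | C=[(((λv. v) 0) - (1 + 0)) :: PRIM2(sub)] | D=∅]
t=3: [S=[3] | E=∅ | C=[((λv. v) 0) :: (1 + 0) :: PRIM2(sub) :: PRIM2(sub)] | D=∅]
t=4: [S=[3] | E=∅ | C=[0 :: (λv. v) :: AP :: (1 + 0) :: PRIM2(sub) :: PRIM2(sub)] | D=∅]
t=5: [S=[0 :: 3] | E=∅ | C=[(λv. v) :: AP :: (1 + 0) :: PRIM2(sub) :: PRIM2(sub)] | D=∅]
t=6: [S=[clo(λv. v, ∅) :: 0 :: 3] | E=∅ | C=[AP :: (1 + 0) :: PRIM2(sub) :: PRIM2(sub)] | D=∅]
t=7: [S=∅ | E={v↦0} | C=[v] | D=[([3], ∅, [(1 + 0) :: PRIM2(sub) :: PRIM2(sub)])]]
t=8: [S=[0] | E={v↦0} | C=∅ | D=[([3], ∅, [(1 + 0) :: PRIM2(sub) :: PRIM2(sub)])]]
t=9: [S=[0 :: 3] | E=∅ | C=[(1 + 0) :: PRIM2(sub) :: PRIM2(sub)] | D=∅]
t=10: [S=[0 :: 3] | E=∅ | C=[1 :: 0 :: PRIM2(add) :: PRIM2(sub) :: PRIM2(sub)] | D=∅]
t=11: [S=[1 :: 0 :: 3] | E=∅ | C=[0 :: PRIM2(add) :: PRIM2(sub) :: PRIM2(sub)] | D=∅]
t=12: [S=[0 :: 1 :: 0 :: 3] | E=∅ | C=[PRIM2(add) :: PRIM2(sub) :: PRIM2(sub)] | D=∅]
t=13: [S=[1 :: 0 :: 3] | E=∅ | C=[PRIM2(sub) :: PRIM2(sub)] | D=∅]
t=14: [S=[-1 :: 3] | E=∅ | C=[PRIM2(sub)] | D=∅]
t=15: [S=[4] | E=∅ | C=∅ | D=∅]
→ final value 4

Answer: 4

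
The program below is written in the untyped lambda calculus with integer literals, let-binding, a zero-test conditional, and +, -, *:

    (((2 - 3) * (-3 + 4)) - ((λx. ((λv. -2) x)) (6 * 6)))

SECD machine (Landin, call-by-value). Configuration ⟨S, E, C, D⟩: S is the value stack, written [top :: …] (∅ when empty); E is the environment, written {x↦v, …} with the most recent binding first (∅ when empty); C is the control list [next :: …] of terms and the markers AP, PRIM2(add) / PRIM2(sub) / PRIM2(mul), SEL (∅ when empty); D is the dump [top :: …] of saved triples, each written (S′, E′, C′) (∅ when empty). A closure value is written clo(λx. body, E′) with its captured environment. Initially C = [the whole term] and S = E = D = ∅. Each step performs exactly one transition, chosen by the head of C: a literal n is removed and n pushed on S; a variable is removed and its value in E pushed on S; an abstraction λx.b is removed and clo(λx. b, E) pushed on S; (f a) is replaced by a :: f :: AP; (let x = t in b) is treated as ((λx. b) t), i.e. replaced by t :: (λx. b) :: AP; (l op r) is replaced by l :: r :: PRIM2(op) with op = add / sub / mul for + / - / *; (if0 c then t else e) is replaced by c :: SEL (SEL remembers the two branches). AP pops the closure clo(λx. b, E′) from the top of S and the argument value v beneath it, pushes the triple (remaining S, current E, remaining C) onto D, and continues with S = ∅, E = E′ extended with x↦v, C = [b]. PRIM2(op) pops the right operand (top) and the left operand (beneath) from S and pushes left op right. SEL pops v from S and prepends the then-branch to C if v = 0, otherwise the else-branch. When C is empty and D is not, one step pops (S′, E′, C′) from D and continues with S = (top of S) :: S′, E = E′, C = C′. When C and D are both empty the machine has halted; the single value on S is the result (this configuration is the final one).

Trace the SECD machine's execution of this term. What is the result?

t=0: <S=∅, E=∅, C=[(((2 - 3) * (-3 + 4)) - ((λx. ((λv. -2) x)) (6 * 6)))], D=∅>
t=1: <S=∅, E=∅, C=[((2 - 3) * (-3 + 4)) :: ((λx. ((λv. -2) x)) (6 * 6)) :: PRIM2(sub)], D=∅>
t=2: <S=∅, E=∅, C=[(2 - 3) :: (-3 + 4) :: PRIM2(mul) :: ((λx. ((λv. -2) x)) (6 * 6)) :: PRIM2(sub)], D=∅>
t=3: <S=∅, E=∅, C=[2 :: 3 :: PRIM2(sub) :: (-3 + 4) :: PRIM2(mul) :: ((λx. ((λv. -2) x)) (6 * 6)) :: PRIM2(sub)], D=∅>
t=4: <S=[2], E=∅, C=[3 :: PRIM2(sub) :: (-3 + 4) :: PRIM2(mul) :: ((λx. ((λv. -2) x)) (6 * 6)) :: PRIM2(sub)], D=∅>
t=5: <S=[3 :: 2], E=∅, C=[PRIM2(sub) :: (-3 + 4) :: PRIM2(mul) :: ((λx. ((λv. -2) x)) (6 * 6)) :: PRIM2(sub)], D=∅>
t=6: <S=[-1], E=∅, C=[(-3 + 4) :: PRIM2(mul) :: ((λx. ((λv. -2) x)) (6 * 6)) :: PRIM2(sub)], D=∅>
t=7: <S=[-1], E=∅, C=[-3 :: 4 :: PRIM2(add) :: PRIM2(mul) :: ((λx. ((λv. -2) x)) (6 * 6)) :: PRIM2(sub)], D=∅>
t=8: <S=[-3 :: -1], E=∅, C=[4 :: PRIM2(add) :: PRIM2(mul) :: ((λx. ((λv. -2) x)) (6 * 6)) :: PRIM2(sub)], D=∅>
t=9: <S=[4 :: -3 :: -1], E=∅, C=[PRIM2(add) :: PRIM2(mul) :: ((λx. ((λv. -2) x)) (6 * 6)) :: PRIM2(sub)], D=∅>
t=10: <S=[1 :: -1], E=∅, C=[PRIM2(mul) :: ((λx. ((λv. -2) x)) (6 * 6)) :: PRIM2(sub)], D=∅>
t=11: <S=[-1], E=∅, C=[((λx. ((λv. -2) x)) (6 * 6)) :: PRIM2(sub)], D=∅>
t=12: <S=[-1], E=∅, C=[(6 * 6) :: (λx. ((λv. -2) x)) :: AP :: PRIM2(sub)], D=∅>
t=13: <S=[-1], E=∅, C=[6 :: 6 :: PRIM2(mul) :: (λx. ((λv. -2) x)) :: AP :: PRIM2(sub)], D=∅>
t=14: <S=[6 :: -1], E=∅, C=[6 :: PRIM2(mul) :: (λx. ((λv. -2) x)) :: AP :: PRIM2(sub)], D=∅>
t=15: <S=[6 :: 6 :: -1], E=∅, C=[PRIM2(mul) :: (λx. ((λv. -2) x)) :: AP :: PRIM2(sub)], D=∅>
t=16: <S=[36 :: -1], E=∅, C=[(λx. ((λv. -2) x)) :: AP :: PRIM2(sub)], D=∅>
t=17: <S=[clo(λx. ((λv. -2) x), ∅) :: 36 :: -1], E=∅, C=[AP :: PRIM2(sub)], D=∅>
t=18: <S=∅, E={x↦36}, C=[((λv. -2) x)], D=[([-1], ∅, [PRIM2(sub)])]>
t=19: <S=∅, E={x↦36}, C=[x :: (λv. -2) :: AP], D=[([-1], ∅, [PRIM2(sub)])]>
t=20: <S=[36], E={x↦36}, C=[(λv. -2) :: AP], D=[([-1], ∅, [PRIM2(sub)])]>
t=21: <S=[clo(λv. -2, {x↦36}) :: 36], E={x↦36}, C=[AP], D=[([-1], ∅, [PRIM2(sub)])]>
t=22: <S=∅, E={v↦36, x↦36}, C=[-2], D=[(∅, {x↦36}, ∅) :: ([-1], ∅, [PRIM2(sub)])]>
t=23: <S=[-2], E={v↦36, x↦36}, C=∅, D=[(∅, {x↦36}, ∅) :: ([-1], ∅, [PRIM2(sub)])]>
t=24: <S=[-2], E={x↦36}, C=∅, D=[([-1], ∅, [PRIM2(sub)])]>
t=25: <S=[-2 :: -1], E=∅, C=[PRIM2(sub)], D=∅>
t=26: <S=[1], E=∅, C=∅, D=∅>
→ final value 1

Answer: 1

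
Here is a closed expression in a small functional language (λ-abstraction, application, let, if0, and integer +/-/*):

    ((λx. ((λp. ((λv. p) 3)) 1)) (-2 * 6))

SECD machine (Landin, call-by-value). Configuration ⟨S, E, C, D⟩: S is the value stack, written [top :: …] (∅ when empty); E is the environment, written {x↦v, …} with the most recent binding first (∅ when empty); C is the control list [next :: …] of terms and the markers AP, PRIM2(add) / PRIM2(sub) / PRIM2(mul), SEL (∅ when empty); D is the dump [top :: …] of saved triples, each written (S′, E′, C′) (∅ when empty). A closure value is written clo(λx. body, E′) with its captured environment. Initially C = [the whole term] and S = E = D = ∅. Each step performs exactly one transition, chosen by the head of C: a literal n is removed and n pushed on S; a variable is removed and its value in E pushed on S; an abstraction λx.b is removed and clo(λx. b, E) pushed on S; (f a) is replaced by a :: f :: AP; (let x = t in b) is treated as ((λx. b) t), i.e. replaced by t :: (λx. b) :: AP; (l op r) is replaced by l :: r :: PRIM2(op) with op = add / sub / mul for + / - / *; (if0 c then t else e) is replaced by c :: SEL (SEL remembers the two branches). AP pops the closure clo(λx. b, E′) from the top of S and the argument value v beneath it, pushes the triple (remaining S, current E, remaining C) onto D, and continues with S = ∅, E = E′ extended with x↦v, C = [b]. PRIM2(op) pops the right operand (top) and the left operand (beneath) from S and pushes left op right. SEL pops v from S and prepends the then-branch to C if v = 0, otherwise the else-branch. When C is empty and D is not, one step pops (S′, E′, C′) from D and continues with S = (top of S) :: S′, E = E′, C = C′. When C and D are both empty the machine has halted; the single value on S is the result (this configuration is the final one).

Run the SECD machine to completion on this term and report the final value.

0. [S=∅ | E=∅ | C=[((λx. ((λp. ((λv. p) 3)) 1)) (-2 * 6))] | D=∅]
1. [S=∅ | E=∅ | C=[(-2 * 6) :: (λx. ((λp. ((λv. p) 3)) 1)) :: AP] | D=∅]
2. [S=∅ | E=∅ | C=[-2 :: 6 :: PRIM2(mul) :: (λx. ((λp. ((λv. p) 3)) 1)) :: AP] | D=∅]
3. [S=[-2] | E=∅ | C=[6 :: PRIM2(mul) :: (λx. ((λp. ((λv. p) 3)) 1)) :: AP] | D=∅]
4. [S=[6 :: -2] | E=∅ | C=[PRIM2(mul) :: (λx. ((λp. ((λv. p) 3)) 1)) :: AP] | D=∅]
5. [S=[-12] | E=∅ | C=[(λx. ((λp. ((λv. p) 3)) 1)) :: AP] | D=∅]
6. [S=[clo(λx. ((λp. ((λv. p) 3)) 1), ∅) :: -12] | E=∅ | C=[AP] | D=∅]
7. [S=∅ | E={x↦-12} | C=[((λp. ((λv. p) 3)) 1)] | D=[(∅, ∅, ∅)]]
8. [S=∅ | E={x↦-12} | C=[1 :: (λp. ((λv. p) 3)) :: AP] | D=[(∅, ∅, ∅)]]
9. [S=[1] | E={x↦-12} | C=[(λp. ((λv. p) 3)) :: AP] | D=[(∅, ∅, ∅)]]
10. [S=[clo(λp. ((λv. p) 3), {x↦-12}) :: 1] | E={x↦-12} | C=[AP] | D=[(∅, ∅, ∅)]]
11. [S=∅ | E={p↦1, x↦-12} | C=[((λv. p) 3)] | D=[(∅, {x↦-12}, ∅) :: (∅, ∅, ∅)]]
12. [S=∅ | E={p↦1, x↦-12} | C=[3 :: (λv. p) :: AP] | D=[(∅, {x↦-12}, ∅) :: (∅, ∅, ∅)]]
13. [S=[3] | E={p↦1, x↦-12} | C=[(λv. p) :: AP] | D=[(∅, {x↦-12}, ∅) :: (∅, ∅, ∅)]]
14. [S=[clo(λv. p, {p↦1, x↦-12}) :: 3] | E={p↦1, x↦-12} | C=[AP] | D=[(∅, {x↦-12}, ∅) :: (∅, ∅, ∅)]]
15. [S=∅ | E={v↦3, p↦1, x↦-12} | C=[p] | D=[(∅, {p↦1, x↦-12}, ∅) :: (∅, {x↦-12}, ∅) :: (∅, ∅, ∅)]]
16. [S=[1] | E={v↦3, p↦1, x↦-12} | C=∅ | D=[(∅, {p↦1, x↦-12}, ∅) :: (∅, {x↦-12}, ∅) :: (∅, ∅, ∅)]]
17. [S=[1] | E={p↦1, x↦-12} | C=∅ | D=[(∅, {x↦-12}, ∅) :: (∅, ∅, ∅)]]
18. [S=[1] | E={x↦-12} | C=∅ | D=[(∅, ∅, ∅)]]
19. [S=[1] | E=∅ | C=∅ | D=∅]
→ final value 1

Answer: 1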